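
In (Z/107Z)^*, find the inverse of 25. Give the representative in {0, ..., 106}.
Apply the extended Euclidean algorithm to (107, 25), tracking rows (r, s, t) with s·107 + t·25 = r. Each division r_prev = q·r_cur + r_new produces the new row as (previous row) − q·(current row):
  row A: (107, 1, 0)   [1·107 + 0·25 = 107]
  row B: (25, 0, 1)   [0·107 + 1·25 = 25]
  107 = 4·25 + 7   → row C = row A − 4·row B = (7, 1, −4)   [check: 1·107 − 4·25 = 7]
  25 = 3·7 + 4   → row D = row B − 3·row C = (4, −3, 13)   [check: −3·107 + 13·25 = 4]
  7 = 1·4 + 3   → row E = row C − 1·row D = (3, 4, −17)   [check: 4·107 − 17·25 = 3]
  4 = 1·3 + 1   → row F = row D − 1·row E = (1, −7, 30)   [check: −7·107 + 30·25 = 1]
  3 = 3·1 + 0   → remainder 0, stop. gcd = 1 (last nonzero row F).
The gcd is 1, so 25 is invertible mod 107. The last nonzero row gives −7·107 + 30·25 = 1, so t = 30. So 25^(−1) ≡ 30 (mod 107). Verify: 25 · 30 = 750 ≡ 1 (mod 107). ✓

Final answer: 25^(−1) ≡ 30 (mod 107)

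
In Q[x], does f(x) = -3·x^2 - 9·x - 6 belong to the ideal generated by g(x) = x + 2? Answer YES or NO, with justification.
YES

In Q[x] the ideal (g) consists of all multiples of g, so f ∈ (g) iff g | f, i.e. iff the remainder of f on division by g is 0. Divide f by g (g is monic, so eliminate the leading term of the running remainder at each step):
  leading term -3·x^2: subtract (-3·x)·g(x) = -3·x^2 - 6·x, leaving -3·x - 6
  leading term -3·x: subtract (-3)·g(x) = -3·x - 6, leaving 0
The remainder is 0, so f(x) = g(x) · h(x) with h(x) = -3·x - 3. Hence g | f, i.e. f ∈ (g).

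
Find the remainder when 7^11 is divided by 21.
Use repeated squaring. Binary(11) = 1011. Walk through the bits of the exponent 11 left-to-right: at each bit after the leading one, square the running value, then multiply by 7 if the bit is 1 (always reducing mod 21):
  bit 1 = 1 (leading): start with 7.
  bit 2 = 0: square 7^2 = 49 ≡ 7 (mod 21).
  bit 3 = 1: square 7^2 = 49 ≡ 7; bit is 1, so multiply 7·7 = 49 ≡ 7 (mod 21).
  bit 4 = 1: square 7^2 = 49 ≡ 7; bit is 1, so multiply 7·7 = 49 ≡ 7 (mod 21).
Final value: 7^11 ≡ 7 (mod 21).

Final answer: 7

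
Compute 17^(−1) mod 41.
17^(−1) ≡ 29 (mod 41)

Apply the extended Euclidean algorithm to (41, 17), tracking rows (r, s, t) with s·41 + t·17 = r. Each division r_prev = q·r_cur + r_new produces the new row as (previous row) − q·(current row):
  row A: (41, 1, 0)   [1·41 + 0·17 = 41]
  row B: (17, 0, 1)   [0·41 + 1·17 = 17]
  41 = 2·17 + 7   → row C = row A − 2·row B = (7, 1, −2)   [check: 1·41 − 2·17 = 7]
  17 = 2·7 + 3   → row D = row B − 2·row C = (3, −2, 5)   [check: −2·41 + 5·17 = 3]
  7 = 2·3 + 1   → row E = row C − 2·row D = (1, 5, −12)   [check: 5·41 − 12·17 = 1]
  3 = 3·1 + 0   → remainder 0, stop. gcd = 1 (last nonzero row E).
The gcd is 1, so 17 is invertible mod 41. The last nonzero row gives 5·41 − 12·17 = 1, so t = −12. So 17^(−1) ≡ −12 ≡ 29 (mod 41). Verify: 17 · 29 = 493 ≡ 1 (mod 41). ✓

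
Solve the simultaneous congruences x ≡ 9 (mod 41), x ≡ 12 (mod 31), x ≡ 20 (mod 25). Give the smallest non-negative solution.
The moduli 41, 31, 25 are pairwise coprime, so by the CRT there is a unique solution mod 41·31·25 = 31775.
Solve by successive substitution. Start with x ≡ 9 (mod 41).
  Combine with x ≡ 12 (mod 31): write x = 9 + 41·t and require 9 + 41·t ≡ 12 (mod 31), i.e. 41·t ≡ 12 − 9 ≡ 3 (mod 31). Since 41^(−1) ≡ 28 (mod 31) (41 ≡ 10 (mod 31)), t ≡ 28·3 ≡ 22 (mod 31). So x ≡ 9 + 41·22 = 911 (mod 1271).
  Combine with x ≡ 20 (mod 25): write x = 911 + 1271·t and require 911 + 1271·t ≡ 20 (mod 25), i.e. 1271·t ≡ 20 − 911 ≡ 9 (mod 25). Since 1271^(−1) ≡ 6 (mod 25) (1271 ≡ 21 (mod 25)), t ≡ 6·9 ≡ 4 (mod 25). So x ≡ 911 + 1271·4 = 5995 (mod 31775).
Unique solution in [0, 31775): x = 5995.

Final answer: x ≡ 5995 (mod 31775); the representative in [0, 31775) is 5995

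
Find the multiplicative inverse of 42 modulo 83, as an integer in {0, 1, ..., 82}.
Apply the extended Euclidean algorithm to (83, 42), tracking rows (r, s, t) with s·83 + t·42 = r. Each division r_prev = q·r_cur + r_new produces the new row as (previous row) − q·(current row):
  row A: (83, 1, 0)   [1·83 + 0·42 = 83]
  row B: (42, 0, 1)   [0·83 + 1·42 = 42]
  83 = 1·42 + 41   → row C = row A − 1·row B = (41, 1, −1)   [check: 1·83 − 1·42 = 41]
  42 = 1·41 + 1   → row D = row B − 1·row C = (1, −1, 2)   [check: −1·83 + 2·42 = 1]
  41 = 41·1 + 0   → remainder 0, stop. gcd = 1 (last nonzero row D).
The gcd is 1, so 42 is invertible mod 83. The last nonzero row gives −1·83 + 2·42 = 1, so t = 2. So 42^(−1) ≡ 2 (mod 83). Verify: 42 · 2 = 84 ≡ 1 (mod 83). ✓

Final answer: 42^(−1) ≡ 2 (mod 83)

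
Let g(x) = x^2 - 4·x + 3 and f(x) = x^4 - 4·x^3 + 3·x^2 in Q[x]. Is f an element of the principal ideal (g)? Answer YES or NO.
YES

In Q[x] the ideal (g) consists of all multiples of g, so f ∈ (g) iff g | f, i.e. iff the remainder of f on division by g is 0. Divide f by g (g is monic, so eliminate the leading term of the running remainder at each step):
  leading term x^4: subtract (x^2)·g(x) = x^4 - 4·x^3 + 3·x^2, leaving 0
The remainder is 0, so f(x) = g(x) · h(x) with h(x) = x^2. Hence g | f, i.e. f ∈ (g).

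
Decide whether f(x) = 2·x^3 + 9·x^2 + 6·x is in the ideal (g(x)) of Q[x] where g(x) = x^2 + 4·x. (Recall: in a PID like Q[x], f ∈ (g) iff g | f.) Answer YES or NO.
In Q[x] the ideal (g) consists of all multiples of g, so f ∈ (g) iff g | f, i.e. iff the remainder of f on division by g is 0. Divide f by g (g is monic, so eliminate the leading term of the running remainder at each step):
  leading term 2·x^3: subtract (2·x)·g(x) = 2·x^3 + 8·x^2, leaving x^2 + 6·x
  leading term x^2: subtract (1)·g(x) = x^2 + 4·x, leaving 2·x
The remainder r(x) = 2·x ≠ 0 (and deg r < deg g), so g ∤ f, i.e. f ∉ (g).

Final answer: NO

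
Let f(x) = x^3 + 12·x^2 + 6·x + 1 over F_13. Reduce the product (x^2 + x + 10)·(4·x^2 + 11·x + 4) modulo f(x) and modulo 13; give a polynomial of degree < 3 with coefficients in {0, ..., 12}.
Multiply as integer polynomials: a · b = 4·x^4 + 15·x^3 + 55·x^2 + 114·x + 40. Reducing coefficients mod 13: a · b ≡ 4·x^4 + 2·x^3 + 3·x^2 + 10·x + 1. Now divide by f(x) = x^3 + 12·x^2 + 6·x + 1 in F_13[x], eliminating the leading term at each step:
  leading term 4·x^4: subtract (4·x)·f(x) = 4·x^4 + 9·x^3 + 11·x^2 + 4·x, leaving 6·x^3 + 5·x^2 + 6·x + 1 (coefficients mod 13)
  leading term 6·x^3: subtract (6)·f(x) = 6·x^3 + 7·x^2 + 10·x + 6, leaving 11·x^2 + 9·x + 8 (coefficients mod 13)
The degree is now < 3, so this is the remainder. Hence a · b ≡ 11·x^2 + 9·x + 8 in F_13[x]/(f).

Final answer: a · b ≡ 11·x^2 + 9·x + 8 (mod f(x))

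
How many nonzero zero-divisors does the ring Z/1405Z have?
In Z/1405Z each nonzero element is either a unit (gcd with 1405 is 1) or a zero-divisor (gcd > 1). The number of units is φ(1405): factorise 1405 = 5 · 281, so φ(1405) = (5 − 1) · (281 − 1) = 4 · 280 = 1120. The nonzero elements number 1405 − 1 = 1404. Hence the nonzero zero-divisors number 1404 − 1120 = 284.

Final answer: Z/1405Z has 284 nonzero zero-divisors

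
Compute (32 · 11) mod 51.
46

Both factors are already reduced mod 51. 32 · 11 = 352. Dividing by 51: 352 = 6·51 + 46. So (32 · 11) mod 51 = 46.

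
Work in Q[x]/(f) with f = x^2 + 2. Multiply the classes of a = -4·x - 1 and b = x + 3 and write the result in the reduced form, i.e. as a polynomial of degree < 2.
a · b ≡ 5 - 13·x (mod f(x))

First multiply in Q[x] without reducing: a · b = -4·x^2 - 13·x - 3. Now divide by f(x) = x^2 + 2, eliminating the leading term at each step:
  leading term -4·x^2: subtract (-4)·f(x) = -4·x^2 - 8, leaving 5 - 13·x
The degree is now < 2, so this is the remainder. Hence a · b ≡ 5 - 13·x in Q[x]/(f).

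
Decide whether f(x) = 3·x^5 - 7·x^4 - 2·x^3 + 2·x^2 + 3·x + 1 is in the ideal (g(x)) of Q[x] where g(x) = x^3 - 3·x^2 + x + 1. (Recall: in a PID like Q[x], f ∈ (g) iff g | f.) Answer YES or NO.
YES

In Q[x] the ideal (g) consists of all multiples of g, so f ∈ (g) iff g | f, i.e. iff the remainder of f on division by g is 0. Divide f by g (g is monic, so eliminate the leading term of the running remainder at each step):
  leading term 3·x^5: subtract (3·x^2)·g(x) = 3·x^5 - 9·x^4 + 3·x^3 + 3·x^2, leaving 2·x^4 - 5·x^3 - x^2 + 3·x + 1
  leading term 2·x^4: subtract (2·x)·g(x) = 2·x^4 - 6·x^3 + 2·x^2 + 2·x, leaving x^3 - 3·x^2 + x + 1
  leading term x^3: subtract (1)·g(x) = x^3 - 3·x^2 + x + 1, leaving 0
The remainder is 0, so f(x) = g(x) · h(x) with h(x) = 3·x^2 + 2·x + 1. Hence g | f, i.e. f ∈ (g).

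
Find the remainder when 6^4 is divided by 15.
Use repeated squaring. Binary(4) = 100. Walk through the bits of the exponent 4 left-to-right: at each bit after the leading one, square the running value, then multiply by 6 if the bit is 1 (always reducing mod 15):
  bit 1 = 1 (leading): start with 6.
  bit 2 = 0: square 6^2 = 36 ≡ 6 (mod 15).
  bit 3 = 0: square 6^2 = 36 ≡ 6 (mod 15).
Final value: 6^4 ≡ 6 (mod 15).

Final answer: 6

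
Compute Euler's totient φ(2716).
φ(2716) = 1152

φ is multiplicative, with φ(p^e) = p^e − p^(e−1). Factorise 2716 = 2^2 · 7 · 97. Then
  φ(2716) = (2^2 − 2^1) · (7 − 1) · (97 − 1) = 2 · 6 · 96 = 1152.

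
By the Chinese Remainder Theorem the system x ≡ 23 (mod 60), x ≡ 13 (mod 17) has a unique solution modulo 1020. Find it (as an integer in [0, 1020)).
The moduli 60, 17 are pairwise coprime, so by the CRT there is a unique solution mod 60·17 = 1020.
Solve by successive substitution. Start with x ≡ 23 (mod 60).
  Combine with x ≡ 13 (mod 17): write x = 23 + 60·t and require 23 + 60·t ≡ 13 (mod 17), i.e. 60·t ≡ 13 − 23 ≡ 7 (mod 17). Since 60^(−1) ≡ 2 (mod 17) (60 ≡ 9 (mod 17)), t ≡ 2·7 ≡ 14 (mod 17). So x ≡ 23 + 60·14 = 863 (mod 1020).
Unique solution in [0, 1020): x = 863.

Final answer: x ≡ 863 (mod 1020); the representative in [0, 1020) is 863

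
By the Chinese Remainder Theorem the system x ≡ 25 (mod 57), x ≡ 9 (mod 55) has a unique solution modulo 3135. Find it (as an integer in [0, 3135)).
x ≡ 2704 (mod 3135); the representative in [0, 3135) is 2704

The moduli 57, 55 are pairwise coprime, so by the CRT there is a unique solution mod 57·55 = 3135.
Solve by successive substitution. Start with x ≡ 25 (mod 57).
  Combine with x ≡ 9 (mod 55): write x = 25 + 57·t and require 25 + 57·t ≡ 9 (mod 55), i.e. 57·t ≡ 9 − 25 ≡ 39 (mod 55). Since 57^(−1) ≡ 28 (mod 55) (57 ≡ 2 (mod 55)), t ≡ 28·39 ≡ 47 (mod 55). So x ≡ 25 + 57·47 = 2704 (mod 3135).
Unique solution in [0, 3135): x = 2704.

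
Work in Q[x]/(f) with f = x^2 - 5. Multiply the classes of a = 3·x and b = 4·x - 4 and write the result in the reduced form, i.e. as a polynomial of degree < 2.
First multiply in Q[x] without reducing: a · b = 12·x^2 - 12·x. Now divide by f(x) = x^2 - 5, eliminating the leading term at each step:
  leading term 12·x^2: subtract (12)·f(x) = 12·x^2 - 60, leaving 60 - 12·x
The degree is now < 2, so this is the remainder. Hence a · b ≡ 60 - 12·x in Q[x]/(f).

Final answer: a · b ≡ 60 - 12·x (mod f(x))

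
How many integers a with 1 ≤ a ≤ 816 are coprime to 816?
256

The number of a ∈ {1, ..., 816} with gcd(a, 816) = 1 is by definition Euler's totient φ(816). φ is multiplicative, with φ(p^e) = p^e − p^(e−1). Factorise 816 = 2^4 · 3 · 17. Then
  φ(816) = (2^4 − 2^3) · (3 − 1) · (17 − 1) = 8 · 2 · 16 = 256.
So there are 256 such integers.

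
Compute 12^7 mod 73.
Use repeated squaring. Binary(7) = 111. Walk through the bits of the exponent 7 left-to-right: at each bit after the leading one, square the running value, then multiply by 12 if the bit is 1 (always reducing mod 73):
  bit 1 = 1 (leading): start with 12.
  bit 2 = 1: square 12^2 = 144 ≡ 71; bit is 1, so multiply 71·12 = 852 ≡ 49 (mod 73).
  bit 3 = 1: square 49^2 = 2401 ≡ 65; bit is 1, so multiply 65·12 = 780 ≡ 50 (mod 73).
Final value: 12^7 ≡ 50 (mod 73).

Final answer: 50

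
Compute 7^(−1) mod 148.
7^(−1) ≡ 127 (mod 148)

Apply the extended Euclidean algorithm to (148, 7), tracking rows (r, s, t) with s·148 + t·7 = r. Each division r_prev = q·r_cur + r_new produces the new row as (previous row) − q·(current row):
  row A: (148, 1, 0)   [1·148 + 0·7 = 148]
  row B: (7, 0, 1)   [0·148 + 1·7 = 7]
  148 = 21·7 + 1   → row C = row A − 21·row B = (1, 1, −21)   [check: 1·148 − 21·7 = 1]
  7 = 7·1 + 0   → remainder 0, stop. gcd = 1 (last nonzero row C).
The gcd is 1, so 7 is invertible mod 148. The last nonzero row gives 1·148 − 21·7 = 1, so t = −21. So 7^(−1) ≡ −21 ≡ 127 (mod 148). Verify: 7 · 127 = 889 ≡ 1 (mod 148). ✓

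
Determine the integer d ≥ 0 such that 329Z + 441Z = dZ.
(329, 441) = (7); d = 7

In the PID Z, (a, b) is generated by gcd(a, b). Compute gcd(441, 329) with the extended Euclidean algorithm, tracking rows (r, s, t) with s·441 + t·329 = r:
  row A: (441, 1, 0)   [1·441 + 0·329 = 441]
  row B: (329, 0, 1)   [0·441 + 1·329 = 329]
  441 = 1·329 + 112   → row C = row A − 1·row B = (112, 1, −1)   [check: 1·441 − 1·329 = 112]
  329 = 2·112 + 105   → row D = row B − 2·row C = (105, −2, 3)   [check: −2·441 + 3·329 = 105]
  112 = 1·105 + 7   → row E = row C − 1·row D = (7, 3, −4)   [check: 3·441 − 4·329 = 7]
  105 = 15·7 + 0   → remainder 0, stop. gcd = 7 (last nonzero row E).
So gcd(329, 441) = 7, with Bézout identity 3·441 − 4·329 = 7. Containment (⊇): the Bézout identity exhibits 7 as an element of (329, 441), giving (7) ⊆ (329, 441). Containment (⊆): since 7 | 329 and 7 | 441 (329 = 7·47, 441 = 7·63), every Z-linear combination of 329 and 441 is divisible by 7, so (329, 441) ⊆ (7). Therefore (329, 441) = (7), d = 7.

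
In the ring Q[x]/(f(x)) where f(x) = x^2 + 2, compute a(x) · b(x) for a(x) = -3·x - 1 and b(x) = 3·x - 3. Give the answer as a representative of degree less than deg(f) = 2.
a · b ≡ 6·x + 21 (mod f(x))

First multiply in Q[x] without reducing: a · b = -9·x^2 + 6·x + 3. Now divide by f(x) = x^2 + 2, eliminating the leading term at each step:
  leading term -9·x^2: subtract (-9)·f(x) = -9·x^2 - 18, leaving 6·x + 21
The degree is now < 2, so this is the remainder. Hence a · b ≡ 6·x + 21 in Q[x]/(f).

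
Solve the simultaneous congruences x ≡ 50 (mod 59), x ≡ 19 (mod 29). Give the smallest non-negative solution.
The moduli 59, 29 are pairwise coprime, so by the CRT there is a unique solution mod 59·29 = 1711.
Solve by successive substitution. Start with x ≡ 50 (mod 59).
  Combine with x ≡ 19 (mod 29): write x = 50 + 59·t and require 50 + 59·t ≡ 19 (mod 29), i.e. 59·t ≡ 19 − 50 ≡ 27 (mod 29). Since 59^(−1) ≡ 1 (mod 29) (59 ≡ 1 (mod 29)), t ≡ 1·27 ≡ 27 (mod 29). So x ≡ 50 + 59·27 = 1643 (mod 1711).
Unique solution in [0, 1711): x = 1643.

Final answer: x ≡ 1643 (mod 1711); the representative in [0, 1711) is 1643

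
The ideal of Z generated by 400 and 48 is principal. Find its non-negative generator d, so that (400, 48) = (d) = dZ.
In the PID Z, (a, b) is generated by gcd(a, b). Compute gcd(400, 48) with the extended Euclidean algorithm, tracking rows (r, s, t) with s·400 + t·48 = r:
  row A: (400, 1, 0)   [1·400 + 0·48 = 400]
  row B: (48, 0, 1)   [0·400 + 1·48 = 48]
  400 = 8·48 + 16   → row C = row A − 8·row B = (16, 1, −8)   [check: 1·400 − 8·48 = 16]
  48 = 3·16 + 0   → remainder 0, stop. gcd = 16 (last nonzero row C).
So gcd(400, 48) = 16, with Bézout identity 1·400 − 8·48 = 16. Containment (⊇): the Bézout identity exhibits 16 as an element of (400, 48), giving (16) ⊆ (400, 48). Containment (⊆): since 16 | 400 and 16 | 48 (400 = 16·25, 48 = 16·3), every Z-linear combination of 400 and 48 is divisible by 16, so (400, 48) ⊆ (16). Therefore (400, 48) = (16), d = 16.

Final answer: (400, 48) = (16); d = 16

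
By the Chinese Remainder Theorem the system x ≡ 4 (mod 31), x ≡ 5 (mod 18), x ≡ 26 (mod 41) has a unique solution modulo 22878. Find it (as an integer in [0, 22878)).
The moduli 31, 18, 41 are pairwise coprime, so by the CRT there is a unique solution mod 31·18·41 = 22878.
Solve by successive substitution. Start with x ≡ 4 (mod 31).
  Combine with x ≡ 5 (mod 18): write x = 4 + 31·t and require 4 + 31·t ≡ 5 (mod 18), i.e. 31·t ≡ 5 − 4 ≡ 1 (mod 18). Since 31^(−1) ≡ 7 (mod 18) (31 ≡ 13 (mod 18)), t ≡ 7·1 ≡ 7 (mod 18). So x ≡ 4 + 31·7 = 221 (mod 558).
  Combine with x ≡ 26 (mod 41): write x = 221 + 558·t and require 221 + 558·t ≡ 26 (mod 41), i.e. 558·t ≡ 26 − 221 ≡ 10 (mod 41). Since 558^(−1) ≡ 23 (mod 41) (558 ≡ 25 (mod 41)), t ≡ 23·10 ≡ 25 (mod 41). So x ≡ 221 + 558·25 = 14171 (mod 22878).
Unique solution in [0, 22878): x = 14171.

Final answer: x ≡ 14171 (mod 22878); the representative in [0, 22878) is 14171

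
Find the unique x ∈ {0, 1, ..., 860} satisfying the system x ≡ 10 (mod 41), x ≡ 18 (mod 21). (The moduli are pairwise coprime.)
x ≡ 543 (mod 861); the representative in [0, 861) is 543

The moduli 41, 21 are pairwise coprime, so by the CRT there is a unique solution mod 41·21 = 861.
Solve by successive substitution. Start with x ≡ 10 (mod 41).
  Combine with x ≡ 18 (mod 21): write x = 10 + 41·t and require 10 + 41·t ≡ 18 (mod 21), i.e. 41·t ≡ 18 − 10 ≡ 8 (mod 21). Since 41^(−1) ≡ 20 (mod 21) (41 ≡ 20 (mod 21)), t ≡ 20·8 ≡ 13 (mod 21). So x ≡ 10 + 41·13 = 543 (mod 861).
Unique solution in [0, 861): x = 543.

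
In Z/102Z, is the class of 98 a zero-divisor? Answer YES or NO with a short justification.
gcd(98, 102) = 2 > 1, so 98 is not a unit in Z/102Z. In Z/nZ every nonzero non-unit is a zero-divisor: explicitly, take b = 102/gcd = 51 ≠ 0 (mod 102); then 98·51 = 4998 = 49·102, i.e. 98·51 ≡ 0 (mod 102). So 98 is a zero-divisor.

Final answer: YES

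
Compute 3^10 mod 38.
Use repeated squaring. Binary(10) = 1010. Walk through the bits of the exponent 10 left-to-right: at each bit after the leading one, square the running value, then multiply by 3 if the bit is 1 (always reducing mod 38):
  bit 1 = 1 (leading): start with 3.
  bit 2 = 0: square 3^2 = 9 (mod 38).
  bit 3 = 1: square 9^2 = 81 ≡ 5; bit is 1, so multiply 5·3 = 15 (mod 38).
  bit 4 = 0: square 15^2 = 225 ≡ 35 (mod 38).
Final value: 3^10 ≡ 35 (mod 38).

Final answer: 35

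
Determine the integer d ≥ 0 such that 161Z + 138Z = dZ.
(161, 138) = (23); d = 23

In the PID Z, (a, b) is generated by gcd(a, b). Compute gcd(161, 138) with the extended Euclidean algorithm, tracking rows (r, s, t) with s·161 + t·138 = r:
  row A: (161, 1, 0)   [1·161 + 0·138 = 161]
  row B: (138, 0, 1)   [0·161 + 1·138 = 138]
  161 = 1·138 + 23   → row C = row A − 1·row B = (23, 1, −1)   [check: 1·161 − 1·138 = 23]
  138 = 6·23 + 0   → remainder 0, stop. gcd = 23 (last nonzero row C).
So gcd(161, 138) = 23, with Bézout identity 1·161 − 1·138 = 23. Containment (⊇): the Bézout identity exhibits 23 as an element of (161, 138), giving (23) ⊆ (161, 138). Containment (⊆): since 23 | 161 and 23 | 138 (161 = 23·7, 138 = 23·6), every Z-linear combination of 161 and 138 is divisible by 23, so (161, 138) ⊆ (23). Therefore (161, 138) = (23), d = 23.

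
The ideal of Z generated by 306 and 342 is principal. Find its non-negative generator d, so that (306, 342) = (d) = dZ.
(306, 342) = (18); d = 18

In the PID Z, (a, b) is generated by gcd(a, b). Compute gcd(342, 306) with the extended Euclidean algorithm, tracking rows (r, s, t) with s·342 + t·306 = r:
  row A: (342, 1, 0)   [1·342 + 0·306 = 342]
  row B: (306, 0, 1)   [0·342 + 1·306 = 306]
  342 = 1·306 + 36   → row C = row A − 1·row B = (36, 1, −1)   [check: 1·342 − 1·306 = 36]
  306 = 8·36 + 18   → row D = row B − 8·row C = (18, −8, 9)   [check: −8·342 + 9·306 = 18]
  36 = 2·18 + 0   → remainder 0, stop. gcd = 18 (last nonzero row D).
So gcd(306, 342) = 18, with Bézout identity −8·342 + 9·306 = 18. Containment (⊇): the Bézout identity exhibits 18 as an element of (306, 342), giving (18) ⊆ (306, 342). Containment (⊆): since 18 | 306 and 18 | 342 (306 = 18·17, 342 = 18·19), every Z-linear combination of 306 and 342 is divisible by 18, so (306, 342) ⊆ (18). Therefore (306, 342) = (18), d = 18.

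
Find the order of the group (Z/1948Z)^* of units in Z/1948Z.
|(Z/1948Z)^*| = 972

(Z/1948Z)^* consists of the classes a with gcd(a, 1948) = 1, so its order is φ(1948). φ is multiplicative, with φ(p^e) = p^e − p^(e−1). Factorise 1948 = 2^2 · 487. Then
  φ(1948) = (2^2 − 2^1) · (487 − 1) = 2 · 486 = 972.
Thus |(Z/1948Z)^*| = 972.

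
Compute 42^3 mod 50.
Use repeated squaring. Binary(3) = 11. Walk through the bits of the exponent 3 left-to-right: at each bit after the leading one, square the running value, then multiply by 42 if the bit is 1 (always reducing mod 50):
  bit 1 = 1 (leading): start with 42.
  bit 2 = 1: square 42^2 = 1764 ≡ 14; bit is 1, so multiply 14·42 = 588 ≡ 38 (mod 50).
Final value: 42^3 ≡ 38 (mod 50).

Final answer: 38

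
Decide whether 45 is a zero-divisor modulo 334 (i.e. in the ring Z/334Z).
gcd(45, 334) = 1, so 45 is a unit in Z/334Z (it has a multiplicative inverse). A unit cannot be a zero-divisor: if 45·b ≡ 0 then multiplying both sides by 45^(−1) gives b ≡ 0. So 45 is not a zero-divisor.

Final answer: NO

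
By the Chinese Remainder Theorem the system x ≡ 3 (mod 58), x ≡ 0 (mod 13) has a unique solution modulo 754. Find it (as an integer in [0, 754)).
The moduli 58, 13 are pairwise coprime, so by the CRT there is a unique solution mod 58·13 = 754.
Solve by successive substitution. Start with x ≡ 3 (mod 58).
  Combine with x ≡ 0 (mod 13): write x = 3 + 58·t and require 3 + 58·t ≡ 0 (mod 13), i.e. 58·t ≡ 0 − 3 ≡ 10 (mod 13). Since 58^(−1) ≡ 11 (mod 13) (58 ≡ 6 (mod 13)), t ≡ 11·10 ≡ 6 (mod 13). So x ≡ 3 + 58·6 = 351 (mod 754).
Unique solution in [0, 754): x = 351.

Final answer: x ≡ 351 (mod 754); the representative in [0, 754) is 351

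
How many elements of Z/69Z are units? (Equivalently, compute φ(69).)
An element a ∈ Z/69Z is a unit iff gcd(a, 69) = 1, so the number of units is φ(69). φ is multiplicative, with φ(p^e) = p^e − p^(e−1). Factorise 69 = 3 · 23. Then
  φ(69) = (3 − 1) · (23 − 1) = 2 · 22 = 44.

Final answer: Z/69Z has φ(69) = 44 units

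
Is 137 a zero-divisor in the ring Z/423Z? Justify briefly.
NO

gcd(137, 423) = 1, so 137 is a unit in Z/423Z (it has a multiplicative inverse). A unit cannot be a zero-divisor: if 137·b ≡ 0 then multiplying both sides by 137^(−1) gives b ≡ 0. So 137 is not a zero-divisor.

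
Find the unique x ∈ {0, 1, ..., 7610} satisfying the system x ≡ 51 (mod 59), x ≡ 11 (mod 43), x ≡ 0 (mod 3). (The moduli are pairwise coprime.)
The moduli 59, 43, 3 are pairwise coprime, so by the CRT there is a unique solution mod 59·43·3 = 7611.
Solve by successive substitution. Start with x ≡ 51 (mod 59).
  Combine with x ≡ 11 (mod 43): write x = 51 + 59·t and require 51 + 59·t ≡ 11 (mod 43), i.e. 59·t ≡ 11 − 51 ≡ 3 (mod 43). Since 59^(−1) ≡ 35 (mod 43) (59 ≡ 16 (mod 43)), t ≡ 35·3 ≡ 19 (mod 43). So x ≡ 51 + 59·19 = 1172 (mod 2537).
  Combine with x ≡ 0 (mod 3): write x = 1172 + 2537·t and require 1172 + 2537·t ≡ 0 (mod 3), i.e. 2537·t ≡ 0 − 1172 ≡ 1 (mod 3). Since 2537^(−1) ≡ 2 (mod 3) (2537 ≡ 2 (mod 3)), t ≡ 2·1 ≡ 2 (mod 3). So x ≡ 1172 + 2537·2 = 6246 (mod 7611).
Unique solution in [0, 7611): x = 6246.

Final answer: x ≡ 6246 (mod 7611); the representative in [0, 7611) is 6246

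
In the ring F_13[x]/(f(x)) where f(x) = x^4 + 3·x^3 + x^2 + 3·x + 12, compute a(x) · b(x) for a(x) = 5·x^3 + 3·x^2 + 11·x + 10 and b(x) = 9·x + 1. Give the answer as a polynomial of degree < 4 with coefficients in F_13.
a · b ≡ x^3 + 5·x^2 + 5·x + 3 (mod f(x))

Multiply as integer polynomials: a · b = 45·x^4 + 32·x^3 + 102·x^2 + 101·x + 10. Reducing coefficients mod 13: a · b ≡ 6·x^4 + 6·x^3 + 11·x^2 + 10·x + 10. Now divide by f(x) = x^4 + 3·x^3 + x^2 + 3·x + 12 in F_13[x], eliminating the leading term at each step:
  leading term 6·x^4: subtract (6)·f(x) = 6·x^4 + 5·x^3 + 6·x^2 + 5·x + 7, leaving x^3 + 5·x^2 + 5·x + 3 (coefficients mod 13)
The degree is now < 4, so this is the remainder. Hence a · b ≡ x^3 + 5·x^2 + 5·x + 3 in F_13[x]/(f).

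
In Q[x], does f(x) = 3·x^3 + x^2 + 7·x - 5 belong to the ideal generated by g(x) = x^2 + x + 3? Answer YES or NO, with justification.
In Q[x] the ideal (g) consists of all multiples of g, so f ∈ (g) iff g | f, i.e. iff the remainder of f on division by g is 0. Divide f by g (g is monic, so eliminate the leading term of the running remainder at each step):
  leading term 3·x^3: subtract (3·x)·g(x) = 3·x^3 + 3·x^2 + 9·x, leaving -2·x^2 - 2·x - 5
  leading term -2·x^2: subtract (-2)·g(x) = -2·x^2 - 2·x - 6, leaving 1
The remainder r(x) = 1 ≠ 0 (and deg r < deg g), so g ∤ f, i.e. f ∉ (g).

Final answer: NO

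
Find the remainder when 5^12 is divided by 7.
1

Use repeated squaring. Binary(12) = 1100. Walk through the bits of the exponent 12 left-to-right: at each bit after the leading one, square the running value, then multiply by 5 if the bit is 1 (always reducing mod 7):
  bit 1 = 1 (leading): start with 5.
  bit 2 = 1: square 5^2 = 25 ≡ 4; bit is 1, so multiply 4·5 = 20 ≡ 6 (mod 7).
  bit 3 = 0: square 6^2 = 36 ≡ 1 (mod 7).
  bit 4 = 0: square 1^2 = 1 (mod 7).
Final value: 5^12 ≡ 1 (mod 7).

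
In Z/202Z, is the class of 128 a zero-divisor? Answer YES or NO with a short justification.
YES

gcd(128, 202) = 2 > 1, so 128 is not a unit in Z/202Z. In Z/nZ every nonzero non-unit is a zero-divisor: explicitly, take b = 202/gcd = 101 ≠ 0 (mod 202); then 128·101 = 12928 = 64·202, i.e. 128·101 ≡ 0 (mod 202). So 128 is a zero-divisor.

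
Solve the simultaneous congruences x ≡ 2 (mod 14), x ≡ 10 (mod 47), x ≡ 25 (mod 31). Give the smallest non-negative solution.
x ≡ 15990 (mod 20398); the representative in [0, 20398) is 15990

The moduli 14, 47, 31 are pairwise coprime, so by the CRT there is a unique solution mod 14·47·31 = 20398.
Solve by successive substitution. Start with x ≡ 2 (mod 14).
  Combine with x ≡ 10 (mod 47): write x = 2 + 14·t and require 2 + 14·t ≡ 10 (mod 47), i.e. 14·t ≡ 10 − 2 ≡ 8 (mod 47). Since 14^(−1) ≡ 37 (mod 47), t ≡ 37·8 ≡ 14 (mod 47). So x ≡ 2 + 14·14 = 198 (mod 658).
  Combine with x ≡ 25 (mod 31): write x = 198 + 658·t and require 198 + 658·t ≡ 25 (mod 31), i.e. 658·t ≡ 25 − 198 ≡ 13 (mod 31). Since 658^(−1) ≡ 9 (mod 31) (658 ≡ 7 (mod 31)), t ≡ 9·13 ≡ 24 (mod 31). So x ≡ 198 + 658·24 = 15990 (mod 20398).
Unique solution in [0, 20398): x = 15990.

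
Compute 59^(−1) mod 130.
59^(−1) ≡ 119 (mod 130)

Apply the extended Euclidean algorithm to (130, 59), tracking rows (r, s, t) with s·130 + t·59 = r. Each division r_prev = q·r_cur + r_new produces the new row as (previous row) − q·(current row):
  row A: (130, 1, 0)   [1·130 + 0·59 = 130]
  row B: (59, 0, 1)   [0·130 + 1·59 = 59]
  130 = 2·59 + 12   → row C = row A − 2·row B = (12, 1, −2)   [check: 1·130 − 2·59 = 12]
  59 = 4·12 + 11   → row D = row B − 4·row C = (11, −4, 9)   [check: −4·130 + 9·59 = 11]
  12 = 1·11 + 1   → row E = row C − 1·row D = (1, 5, −11)   [check: 5·130 − 11·59 = 1]
  11 = 11·1 + 0   → remainder 0, stop. gcd = 1 (last nonzero row E).
The gcd is 1, so 59 is invertible mod 130. The last nonzero row gives 5·130 − 11·59 = 1, so t = −11. So 59^(−1) ≡ −11 ≡ 119 (mod 130). Verify: 59 · 119 = 7021 ≡ 1 (mod 130). ✓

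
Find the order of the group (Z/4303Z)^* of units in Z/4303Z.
|(Z/4303Z)^*| = 3960

(Z/4303Z)^* consists of the classes a with gcd(a, 4303) = 1, so its order is φ(4303). φ is multiplicative, with φ(p^e) = p^e − p^(e−1). Factorise 4303 = 13 · 331. Then
  φ(4303) = (13 − 1) · (331 − 1) = 12 · 330 = 3960.
Thus |(Z/4303Z)^*| = 3960.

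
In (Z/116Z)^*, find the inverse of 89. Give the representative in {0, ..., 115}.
89^(−1) ≡ 73 (mod 116)

Apply the extended Euclidean algorithm to (116, 89), tracking rows (r, s, t) with s·116 + t·89 = r. Each division r_prev = q·r_cur + r_new produces the new row as (previous row) − q·(current row):
  row A: (116, 1, 0)   [1·116 + 0·89 = 116]
  row B: (89, 0, 1)   [0·116 + 1·89 = 89]
  116 = 1·89 + 27   → row C = row A − 1·row B = (27, 1, −1)   [check: 1·116 − 1·89 = 27]
  89 = 3·27 + 8   → row D = row B − 3·row C = (8, −3, 4)   [check: −3·116 + 4·89 = 8]
  27 = 3·8 + 3   → row E = row C − 3·row D = (3, 10, −13)   [check: 10·116 − 13·89 = 3]
  8 = 2·3 + 2   → row F = row D − 2·row E = (2, −23, 30)   [check: −23·116 + 30·89 = 2]
  3 = 1·2 + 1   → row G = row E − 1·row F = (1, 33, −43)   [check: 33·116 − 43·89 = 1]
  2 = 2·1 + 0   → remainder 0, stop. gcd = 1 (last nonzero row G).
The gcd is 1, so 89 is invertible mod 116. The last nonzero row gives 33·116 − 43·89 = 1, so t = −43. So 89^(−1) ≡ −43 ≡ 73 (mod 116). Verify: 89 · 73 = 6497 ≡ 1 (mod 116). ✓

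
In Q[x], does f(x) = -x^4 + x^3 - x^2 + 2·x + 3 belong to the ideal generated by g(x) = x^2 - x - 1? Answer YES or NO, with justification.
In Q[x] the ideal (g) consists of all multiples of g, so f ∈ (g) iff g | f, i.e. iff the remainder of f on division by g is 0. Divide f by g (g is monic, so eliminate the leading term of the running remainder at each step):
  leading term -x^4: subtract (-x^2)·g(x) = -x^4 + x^3 + x^2, leaving -2·x^2 + 2·x + 3
  leading term -2·x^2: subtract (-2)·g(x) = -2·x^2 + 2·x + 2, leaving 1
The remainder r(x) = 1 ≠ 0 (and deg r < deg g), so g ∤ f, i.e. f ∉ (g).

Final answer: NO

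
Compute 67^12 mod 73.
8

Use repeated squaring. Binary(12) = 1100. Walk through the bits of the exponent 12 left-to-right: at each bit after the leading one, square the running value, then multiply by 67 if the bit is 1 (always reducing mod 73):
  bit 1 = 1 (leading): start with 67.
  bit 2 = 1: square 67^2 = 4489 ≡ 36; bit is 1, so multiply 36·67 = 2412 ≡ 3 (mod 73).
  bit 3 = 0: square 3^2 = 9 (mod 73).
  bit 4 = 0: square 9^2 = 81 ≡ 8 (mod 73).
Final value: 67^12 ≡ 8 (mod 73).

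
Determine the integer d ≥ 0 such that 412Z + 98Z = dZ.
(412, 98) = (2); d = 2

In the PID Z, (a, b) is generated by gcd(a, b). Compute gcd(412, 98) with the extended Euclidean algorithm, tracking rows (r, s, t) with s·412 + t·98 = r:
  row A: (412, 1, 0)   [1·412 + 0·98 = 412]
  row B: (98, 0, 1)   [0·412 + 1·98 = 98]
  412 = 4·98 + 20   → row C = row A − 4·row B = (20, 1, −4)   [check: 1·412 − 4·98 = 20]
  98 = 4·20 + 18   → row D = row B − 4·row C = (18, −4, 17)   [check: −4·412 + 17·98 = 18]
  20 = 1·18 + 2   → row E = row C − 1·row D = (2, 5, −21)   [check: 5·412 − 21·98 = 2]
  18 = 9·2 + 0   → remainder 0, stop. gcd = 2 (last nonzero row E).
So gcd(412, 98) = 2, with Bézout identity 5·412 − 21·98 = 2. Containment (⊇): the Bézout identity exhibits 2 as an element of (412, 98), giving (2) ⊆ (412, 98). Containment (⊆): since 2 | 412 and 2 | 98 (412 = 2·206, 98 = 2·49), every Z-linear combination of 412 and 98 is divisible by 2, so (412, 98) ⊆ (2). Therefore (412, 98) = (2), d = 2.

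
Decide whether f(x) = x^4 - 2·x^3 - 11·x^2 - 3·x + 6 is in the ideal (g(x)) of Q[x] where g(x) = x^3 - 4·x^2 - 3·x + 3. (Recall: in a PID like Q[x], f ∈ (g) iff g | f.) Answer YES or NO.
In Q[x] the ideal (g) consists of all multiples of g, so f ∈ (g) iff g | f, i.e. iff the remainder of f on division by g is 0. Divide f by g (g is monic, so eliminate the leading term of the running remainder at each step):
  leading term x^4: subtract (x)·g(x) = x^4 - 4·x^3 - 3·x^2 + 3·x, leaving 2·x^3 - 8·x^2 - 6·x + 6
  leading term 2·x^3: subtract (2)·g(x) = 2·x^3 - 8·x^2 - 6·x + 6, leaving 0
The remainder is 0, so f(x) = g(x) · h(x) with h(x) = x + 2. Hence g | f, i.e. f ∈ (g).

Final answer: YES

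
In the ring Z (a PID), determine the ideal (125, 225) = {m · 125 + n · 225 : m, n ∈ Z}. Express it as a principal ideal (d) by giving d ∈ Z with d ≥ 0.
In the PID Z, (a, b) is generated by gcd(a, b). Compute gcd(225, 125) with the extended Euclidean algorithm, tracking rows (r, s, t) with s·225 + t·125 = r:
  row A: (225, 1, 0)   [1·225 + 0·125 = 225]
  row B: (125, 0, 1)   [0·225 + 1·125 = 125]
  225 = 1·125 + 100   → row C = row A − 1·row B = (100, 1, −1)   [check: 1·225 − 1·125 = 100]
  125 = 1·100 + 25   → row D = row B − 1·row C = (25, −1, 2)   [check: −1·225 + 2·125 = 25]
  100 = 4·25 + 0   → remainder 0, stop. gcd = 25 (last nonzero row D).
So gcd(125, 225) = 25, with Bézout identity −1·225 + 2·125 = 25. Containment (⊇): the Bézout identity exhibits 25 as an element of (125, 225), giving (25) ⊆ (125, 225). Containment (⊆): since 25 | 125 and 25 | 225 (125 = 25·5, 225 = 25·9), every Z-linear combination of 125 and 225 is divisible by 25, so (125, 225) ⊆ (25). Therefore (125, 225) = (25), d = 25.

Final answer: (125, 225) = (25); d = 25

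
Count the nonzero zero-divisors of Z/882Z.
In Z/882Z each nonzero element is either a unit (gcd with 882 is 1) or a zero-divisor (gcd > 1). The number of units is φ(882): factorise 882 = 2 · 3^2 · 7^2, so φ(882) = (2 − 1) · (3^2 − 3^1) · (7^2 − 7^1) = 1 · 6 · 42 = 252. The nonzero elements number 882 − 1 = 881. Hence the nonzero zero-divisors number 881 − 252 = 629.

Final answer: Z/882Z has 629 nonzero zero-divisors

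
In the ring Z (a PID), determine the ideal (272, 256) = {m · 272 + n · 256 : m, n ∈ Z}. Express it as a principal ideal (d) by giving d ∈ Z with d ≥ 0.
(272, 256) = (16); d = 16

In the PID Z, (a, b) is generated by gcd(a, b). Compute gcd(272, 256) with the extended Euclidean algorithm, tracking rows (r, s, t) with s·272 + t·256 = r:
  row A: (272, 1, 0)   [1·272 + 0·256 = 272]
  row B: (256, 0, 1)   [0·272 + 1·256 = 256]
  272 = 1·256 + 16   → row C = row A − 1·row B = (16, 1, −1)   [check: 1·272 − 1·256 = 16]
  256 = 16·16 + 0   → remainder 0, stop. gcd = 16 (last nonzero row C).
So gcd(272, 256) = 16, with Bézout identity 1·272 − 1·256 = 16. Containment (⊇): the Bézout identity exhibits 16 as an element of (272, 256), giving (16) ⊆ (272, 256). Containment (⊆): since 16 | 272 and 16 | 256 (272 = 16·17, 256 = 16·16), every Z-linear combination of 272 and 256 is divisible by 16, so (272, 256) ⊆ (16). Therefore (272, 256) = (16), d = 16.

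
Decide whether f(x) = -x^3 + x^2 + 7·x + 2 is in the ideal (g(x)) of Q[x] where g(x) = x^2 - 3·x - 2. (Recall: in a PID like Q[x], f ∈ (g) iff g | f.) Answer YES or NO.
NO

In Q[x] the ideal (g) consists of all multiples of g, so f ∈ (g) iff g | f, i.e. iff the remainder of f on division by g is 0. Divide f by g (g is monic, so eliminate the leading term of the running remainder at each step):
  leading term -x^3: subtract (-x)·g(x) = -x^3 + 3·x^2 + 2·x, leaving -2·x^2 + 5·x + 2
  leading term -2·x^2: subtract (-2)·g(x) = -2·x^2 + 6·x + 4, leaving -x - 2
The remainder r(x) = -x - 2 ≠ 0 (and deg r < deg g), so g ∤ f, i.e. f ∉ (g).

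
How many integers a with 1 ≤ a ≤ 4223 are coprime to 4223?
4080

The number of a ∈ {1, ..., 4223} with gcd(a, 4223) = 1 is by definition Euler's totient φ(4223). φ is multiplicative, with φ(p^e) = p^e − p^(e−1). Factorise 4223 = 41 · 103. Then
  φ(4223) = (41 − 1) · (103 − 1) = 40 · 102 = 4080.
So there are 4080 such integers.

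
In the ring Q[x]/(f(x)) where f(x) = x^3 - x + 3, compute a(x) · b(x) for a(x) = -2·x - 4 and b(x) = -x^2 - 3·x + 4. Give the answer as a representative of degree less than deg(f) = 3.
First multiply in Q[x] without reducing: a · b = 2·x^3 + 10·x^2 + 4·x - 16. Now divide by f(x) = x^3 - x + 3, eliminating the leading term at each step:
  leading term 2·x^3: subtract (2)·f(x) = 2·x^3 - 2·x + 6, leaving 10·x^2 + 6·x - 22
The degree is now < 3, so this is the remainder. Hence a · b ≡ 10·x^2 + 6·x - 22 in Q[x]/(f).

Final answer: a · b ≡ 10·x^2 + 6·x - 22 (mod f(x))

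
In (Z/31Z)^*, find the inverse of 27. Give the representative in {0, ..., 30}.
Apply the extended Euclidean algorithm to (31, 27), tracking rows (r, s, t) with s·31 + t·27 = r. Each division r_prev = q·r_cur + r_new produces the new row as (previous row) − q·(current row):
  row A: (31, 1, 0)   [1·31 + 0·27 = 31]
  row B: (27, 0, 1)   [0·31 + 1·27 = 27]
  31 = 1·27 + 4   → row C = row A − 1·row B = (4, 1, −1)   [check: 1·31 − 1·27 = 4]
  27 = 6·4 + 3   → row D = row B − 6·row C = (3, −6, 7)   [check: −6·31 + 7·27 = 3]
  4 = 1·3 + 1   → row E = row C − 1·row D = (1, 7, −8)   [check: 7·31 − 8·27 = 1]
  3 = 3·1 + 0   → remainder 0, stop. gcd = 1 (last nonzero row E).
The gcd is 1, so 27 is invertible mod 31. The last nonzero row gives 7·31 − 8·27 = 1, so t = −8. So 27^(−1) ≡ −8 ≡ 23 (mod 31). Verify: 27 · 23 = 621 ≡ 1 (mod 31). ✓

Final answer: 27^(−1) ≡ 23 (mod 31)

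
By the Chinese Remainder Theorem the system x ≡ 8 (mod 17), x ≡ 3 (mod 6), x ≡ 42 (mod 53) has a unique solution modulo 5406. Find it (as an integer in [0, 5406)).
x ≡ 2745 (mod 5406); the representative in [0, 5406) is 2745

The moduli 17, 6, 53 are pairwise coprime, so by the CRT there is a unique solution mod 17·6·53 = 5406.
Solve by successive substitution. Start with x ≡ 8 (mod 17).
  Combine with x ≡ 3 (mod 6): write x = 8 + 17·t and require 8 + 17·t ≡ 3 (mod 6), i.e. 17·t ≡ 3 − 8 ≡ 1 (mod 6). Since 17^(−1) ≡ 5 (mod 6) (17 ≡ 5 (mod 6)), t ≡ 5·1 ≡ 5 (mod 6). So x ≡ 8 + 17·5 = 93 (mod 102).
  Combine with x ≡ 42 (mod 53): write x = 93 + 102·t and require 93 + 102·t ≡ 42 (mod 53), i.e. 102·t ≡ 42 − 93 ≡ 2 (mod 53). Since 102^(−1) ≡ 13 (mod 53) (102 ≡ 49 (mod 53)), t ≡ 13·2 ≡ 26 (mod 53). So x ≡ 93 + 102·26 = 2745 (mod 5406).
Unique solution in [0, 5406): x = 2745.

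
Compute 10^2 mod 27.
19

Use repeated squaring. Binary(2) = 10. Walk through the bits of the exponent 2 left-to-right: at each bit after the leading one, square the running value, then multiply by 10 if the bit is 1 (always reducing mod 27):
  bit 1 = 1 (leading): start with 10.
  bit 2 = 0: square 10^2 = 100 ≡ 19 (mod 27).
Final value: 10^2 ≡ 19 (mod 27).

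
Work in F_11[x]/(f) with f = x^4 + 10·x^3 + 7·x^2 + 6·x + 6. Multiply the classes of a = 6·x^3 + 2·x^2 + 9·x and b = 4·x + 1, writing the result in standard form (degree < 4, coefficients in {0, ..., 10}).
a · b ≡ 5·x^3 + 2·x^2 + 8·x + 10 (mod f(x))

Multiply as integer polynomials: a · b = 24·x^4 + 14·x^3 + 38·x^2 + 9·x. Reducing coefficients mod 11: a · b ≡ 2·x^4 + 3·x^3 + 5·x^2 + 9·x. Now divide by f(x) = x^4 + 10·x^3 + 7·x^2 + 6·x + 6 in F_11[x], eliminating the leading term at each step:
  leading term 2·x^4: subtract (2)·f(x) = 2·x^4 + 9·x^3 + 3·x^2 + x + 1, leaving 5·x^3 + 2·x^2 + 8·x + 10 (coefficients mod 11)
The degree is now < 4, so this is the remainder. Hence a · b ≡ 5·x^3 + 2·x^2 + 8·x + 10 in F_11[x]/(f).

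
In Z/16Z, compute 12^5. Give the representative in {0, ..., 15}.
0

Use repeated squaring. Binary(5) = 101. Walk through the bits of the exponent 5 left-to-right: at each bit after the leading one, square the running value, then multiply by 12 if the bit is 1 (always reducing mod 16):
  bit 1 = 1 (leading): start with 12.
  bit 2 = 0: square 12^2 = 144 ≡ 0 (mod 16).
  bit 3 = 1: square 0^2 = 0; bit is 1, so multiply 0·12 = 0 (mod 16).
Final value: 12^5 ≡ 0 (mod 16).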